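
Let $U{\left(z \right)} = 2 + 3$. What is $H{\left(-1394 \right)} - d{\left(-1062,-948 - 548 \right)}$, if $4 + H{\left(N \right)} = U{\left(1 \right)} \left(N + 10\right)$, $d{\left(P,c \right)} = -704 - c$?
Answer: $-7716$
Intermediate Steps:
$U{\left(z \right)} = 5$
$H{\left(N \right)} = 46 + 5 N$ ($H{\left(N \right)} = -4 + 5 \left(N + 10\right) = -4 + 5 \left(10 + N\right) = -4 + \left(50 + 5 N\right) = 46 + 5 N$)
$H{\left(-1394 \right)} - d{\left(-1062,-948 - 548 \right)} = \left(46 + 5 \left(-1394\right)\right) - \left(-704 - \left(-948 - 548\right)\right) = \left(46 - 6970\right) - \left(-704 - \left(-948 - 548\right)\right) = -6924 - \left(-704 - -1496\right) = -6924 - \left(-704 + 1496\right) = -6924 - 792 = -7716$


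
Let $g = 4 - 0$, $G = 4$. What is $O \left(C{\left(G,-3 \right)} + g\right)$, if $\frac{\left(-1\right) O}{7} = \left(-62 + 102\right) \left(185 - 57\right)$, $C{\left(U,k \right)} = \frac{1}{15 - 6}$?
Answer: $- \frac{1326080}{9} \approx -1.4734 \cdot 10^{5}$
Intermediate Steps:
$C{\left(U,k \right)} = \frac{1}{9}$
$g = 4$ ($g = 4 + 0 = 4$)
$O = -35840$ ($O = - 7 \left(-62 + 102\right) \left(185 - 57\right) = - 7 \cdot 40 \cdot 128 = \left(-7\right) 5120 = -35840$)
$O \left(C{\left(G,-3 \right)} + g\right) = - 35840 \left(\frac{1}{9} + 4\right) = \left(-35840\right) \frac{37}{9} = - \frac{1326080}{9}$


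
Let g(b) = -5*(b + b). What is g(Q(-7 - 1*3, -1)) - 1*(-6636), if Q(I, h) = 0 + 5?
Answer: 6586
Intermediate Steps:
Q(I, h) = 5
g(b) = -10*b
g(Q(-7 - 1*3, -1)) - 1*(-6636) = -10*5 - 1*(-6636) = -50 + 6636 = 6586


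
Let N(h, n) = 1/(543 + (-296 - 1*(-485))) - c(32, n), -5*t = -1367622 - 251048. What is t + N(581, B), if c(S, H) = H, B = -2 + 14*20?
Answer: 236769793/732 ≈ 3.2346e+5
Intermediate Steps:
t = 323734 (t = -(-1367622 - 251048)/5 = -⅕*(-1618670) = 323734)
B = 278 (B = -2 + 280 = 278)
N(h, n) = 1/732 - n (N(h, n) = 1/(543 + (-296 - 1*(-485))) - n = 1/(543 + (-296 + 485)) - n = 1/(543 + 189) - n = 1/732 - n)
t + N(581, B) = 323734 + (1/732 - 1*278) = 323734 + (1/732 - 278) = 323734 - 203495/732 = 236769793/732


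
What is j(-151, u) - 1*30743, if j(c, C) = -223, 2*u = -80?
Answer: -30966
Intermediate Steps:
u = -40 (u = (½)*(-80) = -40)
j(-151, u) - 1*30743 = -223 - 1*30743 = -223 - 30743 = -30966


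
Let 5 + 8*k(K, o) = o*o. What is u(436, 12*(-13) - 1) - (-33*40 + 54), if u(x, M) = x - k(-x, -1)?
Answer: 3405/2 ≈ 1702.5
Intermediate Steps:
k(K, o) = -5/8 + o²/8 (k(K, o) = -5/8 + (o*o)/8 = -5/8 + o²/8)
u(x, M) = ½ + x (u(x, M) = x - (-5/8 + (⅛)*(-1)²) = x - (-5/8 + (⅛)*1) = x - (-5/8 + ⅛) = x - 1*(-½) = x + ½ = ½ + x)
u(436, 12*(-13) - 1) - (-33*40 + 54) = (½ + 436) - (-33*40 + 54) = 873/2 - (-1320 + 54) = 873/2 - 1*(-1266) = 873/2 + 1266 = 3405/2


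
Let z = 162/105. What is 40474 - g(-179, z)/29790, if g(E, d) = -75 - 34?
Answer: 1205720569/29790 ≈ 40474.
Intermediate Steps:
z = 54/35 (z = 162*(1/105) = 54/35 ≈ 1.5429)
g(E, d) = -109
40474 - g(-179, z)/29790 = 40474 - (-109)/29790 = 40474 - 1*(-109/29790) = 40474 + 109/29790 = 1205720569/29790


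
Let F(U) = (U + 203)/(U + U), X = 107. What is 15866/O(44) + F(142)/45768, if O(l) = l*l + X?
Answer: 68742916609/8851714272 ≈ 7.7661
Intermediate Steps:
F(U) = (203 + U)/(2*U) (F(U) = (203 + U)/((2*U)) = (203 + U)*(1/(2*U)) = (203 + U)/(2*U))
O(l) = 107 + l**2 (O(l) = l*l + 107 = l**2 + 107 = 107 + l**2)
15866/O(44) + F(142)/45768 = 15866/(107 + 44**2) + ((1/2)*(203 + 142)/142)/45768 = 15866/(107 + 1936) + ((1/2)*(1/142)*345)*(1/45768) = 15866/2043 + (345/284)*(1/45768) = 15866*(1/2043) + 115/4332704 = 15866/2043 + 115/4332704 = 68742916609/8851714272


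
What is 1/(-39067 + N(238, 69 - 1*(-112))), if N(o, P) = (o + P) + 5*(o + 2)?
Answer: -1/37448 ≈ -2.6704e-5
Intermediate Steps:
N(o, P) = 10 + P + 6*o (N(o, P) = (P + o) + 5*(2 + o) = (P + o) + (10 + 5*o) = 10 + P + 6*o)
1/(-39067 + N(238, 69 - 1*(-112))) = 1/(-39067 + (10 + (69 - 1*(-112)) + 6*238)) = 1/(-39067 + (10 + (69 + 112) + 1428)) = 1/(-39067 + (10 + 181 + 1428)) = 1/(-39067 + 1619) = 1/(-37448) = -1/37448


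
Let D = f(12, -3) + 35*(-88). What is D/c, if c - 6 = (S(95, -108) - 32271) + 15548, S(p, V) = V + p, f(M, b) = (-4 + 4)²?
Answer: 44/239 ≈ 0.18410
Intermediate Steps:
f(M, b) = 0 (f(M, b) = 0² = 0)
c = -16730 (c = 6 + (((-108 + 95) - 32271) + 15548) = 6 + ((-13 - 32271) + 15548) = 6 + (-32284 + 15548) = 6 - 16736 = -16730)
D = -3080 (D = 0 + 35*(-88) = 0 - 3080 = -3080)
D/c = -3080/(-16730) = -3080*(-1/16730) = 44/239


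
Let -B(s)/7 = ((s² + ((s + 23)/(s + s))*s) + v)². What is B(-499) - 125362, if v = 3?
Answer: -433191784654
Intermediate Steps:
B(s) = -7*(29/2 + s² + s/2)² (B(s) = -7*((s² + ((s + 23)/(s + s))*s) + 3)² = -7*((s² + ((23 + s)/((2*s)))*s) + 3)² = -7*((s² + ((23 + s)*(1/(2*s)))*s) + 3)² = -7*((s² + ((23 + s)/(2*s))*s) + 3)² = -7*((s² + (23/2 + s/2)) + 3)² = -7*((23/2 + s² + s/2) + 3)² = -7*(29/2 + s² + s/2)²)
B(-499) - 125362 = -7*(29 - 499 + 2*(-499)²)²/4 - 125362 = -7*(29 - 499 + 2*249001)²/4 - 125362 = -7*(29 - 499 + 498002)²/4 - 125362 = -7/4*497532² - 125362 = -7/4*247538091024 - 125362 = -433191659292 - 125362 = -433191784654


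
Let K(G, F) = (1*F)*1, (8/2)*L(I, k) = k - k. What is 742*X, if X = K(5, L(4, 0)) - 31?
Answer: -23002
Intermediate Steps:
L(I, k) = 0 (L(I, k) = (k - k)/4 = (1/4)*0 = 0)
K(G, F) = F (K(G, F) = F*1 = F)
X = -31 (X = 0 - 31 = -31)
742*X = 742*(-31) = -23002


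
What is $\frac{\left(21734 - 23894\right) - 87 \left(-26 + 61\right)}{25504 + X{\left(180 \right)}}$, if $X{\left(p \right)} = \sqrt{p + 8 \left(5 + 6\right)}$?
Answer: $- \frac{11062360}{54204479} + \frac{1735 \sqrt{67}}{108408958} \approx -0.20395$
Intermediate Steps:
$X{\left(p \right)} = \sqrt{88 + p}$ ($X{\left(p \right)} = \sqrt{p + 8 \cdot 11} = \sqrt{p + 88} = \sqrt{88 + p}$)
$\frac{\left(21734 - 23894\right) - 87 \left(-26 + 61\right)}{25504 + X{\left(180 \right)}} = \frac{\left(21734 - 23894\right) - 87 \left(-26 + 61\right)}{25504 + \sqrt{88 + 180}} = \frac{-2160 - 3045}{25504 + \sqrt{268}} = \frac{-2160 - 3045}{25504 + 2 \sqrt{67}} = - \frac{5205}{25504 + 2 \sqrt{67}}$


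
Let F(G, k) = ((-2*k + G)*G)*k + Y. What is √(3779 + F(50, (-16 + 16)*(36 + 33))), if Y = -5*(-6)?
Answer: √3809 ≈ 61.717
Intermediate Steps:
Y = 30
F(G, k) = 30 + G*k*(G - 2*k) (F(G, k) = ((-2*k + G)*G)*k + 30 = ((G - 2*k)*G)*k + 30 = (G*(G - 2*k))*k + 30 = G*k*(G - 2*k) + 30 = 30 + G*k*(G - 2*k))
√(3779 + F(50, (-16 + 16)*(36 + 33))) = √(3779 + (30 + ((-16 + 16)*(36 + 33))*50² - 2*50*((-16 + 16)*(36 + 33))²)) = √(3779 + (30 + (0*69)*2500 - 2*50*(0*69)²)) = √(3779 + (30 + 0*2500 - 2*50*0²)) = √(3779 + (30 + 0 - 2*50*0)) = √(3779 + (30 + 0 + 0)) = √(3779 + 30) = √3809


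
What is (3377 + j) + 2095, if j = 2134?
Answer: 7606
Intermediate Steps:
(3377 + j) + 2095 = (3377 + 2134) + 2095 = 5511 + 2095 = 7606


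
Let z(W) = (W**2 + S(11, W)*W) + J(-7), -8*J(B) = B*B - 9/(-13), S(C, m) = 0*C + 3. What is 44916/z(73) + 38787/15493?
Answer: 2492805933/234982331 ≈ 10.608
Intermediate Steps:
S(C, m) = 3 (S(C, m) = 0 + 3 = 3)
J(B) = -9/104 - B**2/8 (J(B) = -(B*B - 9/(-13))/8 = -(B**2 - 9*(-1/13))/8 = -(B**2 + 9/13)/8 = -(9/13 + B**2)/8 = -9/104 - B**2/8)
z(W) = -323/52 + W**2 + 3*W (z(W) = (W**2 + 3*W) + (-9/104 - 1/8*(-7)**2) = (W**2 + 3*W) + (-9/104 - 1/8*49) = (W**2 + 3*W) + (-9/104 - 49/8) = (W**2 + 3*W) - 323/52 = -323/52 + W**2 + 3*W)
44916/z(73) + 38787/15493 = 44916/(-323/52 + 73**2 + 3*73) + 38787/15493 = 44916/(-323/52 + 5329 + 219) + 38787*(1/15493) = 44916/(288173/52) + 38787/15493 = 44916*(52/288173) + 38787/15493 = 122928/15167 + 38787/15493 = 2492805933/234982331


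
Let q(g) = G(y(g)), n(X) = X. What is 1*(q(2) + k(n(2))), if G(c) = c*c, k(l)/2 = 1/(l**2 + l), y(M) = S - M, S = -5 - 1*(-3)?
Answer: 49/3 ≈ 16.333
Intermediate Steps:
S = -2 (S = -5 + 3 = -2)
y(M) = -2 - M
k(l) = 2/(l + l**2) (k(l) = 2/(l**2 + l) = 2/(l + l**2))
G(c) = c**2
q(g) = (-2 - g)**2
1*(q(2) + k(n(2))) = 1*((2 + 2)**2 + 2/(2*(1 + 2))) = 1*(4**2 + 2*(1/2)/3) = 1*(16 + 2*(1/2)*(1/3)) = 1*(16 + 1/3) = 1*(49/3) = 49/3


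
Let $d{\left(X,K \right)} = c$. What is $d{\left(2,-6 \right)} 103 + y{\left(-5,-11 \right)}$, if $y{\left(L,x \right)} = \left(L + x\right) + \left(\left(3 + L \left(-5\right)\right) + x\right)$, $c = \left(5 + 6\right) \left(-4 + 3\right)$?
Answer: $-1132$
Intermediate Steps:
$c = -11$ ($c = 11 \left(-1\right) = -11$)
$d{\left(X,K \right)} = -11$
$y{\left(L,x \right)} = 3 - 4 L + 2 x$ ($y{\left(L,x \right)} = \left(L + x\right) - \left(-3 - x + 5 L\right) = \left(L + x\right) + \left(3 + x - 5 L\right) = 3 - 4 L + 2 x$)
$d{\left(2,-6 \right)} 103 + y{\left(-5,-11 \right)} = \left(-11\right) 103 + \left(3 - -20 + 2 \left(-11\right)\right) = -1133 + \left(3 + 20 - 22\right) = -1133 + 1 = -1132$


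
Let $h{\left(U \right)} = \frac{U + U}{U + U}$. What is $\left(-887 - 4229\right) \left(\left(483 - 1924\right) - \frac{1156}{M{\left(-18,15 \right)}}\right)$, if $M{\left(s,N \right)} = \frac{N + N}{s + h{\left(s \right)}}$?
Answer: $\frac{60312524}{15} \approx 4.0208 \cdot 10^{6}$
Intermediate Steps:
$h{\left(U \right)} = 1$ ($h{\left(U \right)} = \frac{2 U}{2 U} = 2 U \frac{1}{2 U} = 1$)
$M{\left(s,N \right)} = \frac{2 N}{1 + s}$ ($M{\left(s,N \right)} = \frac{N + N}{s + 1} = \frac{2 N}{1 + s}$)
$\left(-887 - 4229\right) \left(\left(483 - 1924\right) - \frac{1156}{M{\left(-18,15 \right)}}\right) = \left(-887 - 4229\right) \left(\left(483 - 1924\right) - \frac{1156}{2 \cdot 15 \frac{1}{1 - 18}}\right) = - 5116 \left(\left(483 - 1924\right) - \frac{1156}{2 \cdot 15 \frac{1}{-17}}\right) = - 5116 \left(-1441 - \frac{1156}{2 \cdot 15 \left(- \frac{1}{17}\right)}\right) = - 5116 \left(-1441 - \frac{1156}{- \frac{30}{17}}\right) = - 5116 \left(-1441 - - \frac{9826}{15}\right) = - 5116 \left(-1441 + \frac{9826}{15}\right) = \left(-5116\right) \left(- \frac{11789}{15}\right) = \frac{60312524}{15}$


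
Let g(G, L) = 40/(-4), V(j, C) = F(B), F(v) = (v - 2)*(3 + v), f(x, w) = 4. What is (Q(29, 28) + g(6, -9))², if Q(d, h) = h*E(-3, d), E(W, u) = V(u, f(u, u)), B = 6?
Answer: 996004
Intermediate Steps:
F(v) = (-2 + v)*(3 + v)
V(j, C) = 36 (V(j, C) = -6 + 6 + 6² = -6 + 6 + 36 = 36)
E(W, u) = 36
Q(d, h) = 36*h (Q(d, h) = h*36 = 36*h)
g(G, L) = -10 (g(G, L) = 40*(-¼) = -10)
(Q(29, 28) + g(6, -9))² = (36*28 - 10)² = (1008 - 10)² = 998² = 996004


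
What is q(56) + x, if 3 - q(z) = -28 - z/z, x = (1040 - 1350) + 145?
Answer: -133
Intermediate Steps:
x = -165 (x = -310 + 145 = -165)
q(z) = 32 (q(z) = 3 - (-28 - z/z) = 3 - (-28 - 1*1) = 3 - (-28 - 1) = 3 - 1*(-29) = 3 + 29 = 32)
q(56) + x = 32 - 165 = -133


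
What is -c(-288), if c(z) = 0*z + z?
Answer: 288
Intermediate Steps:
c(z) = z (c(z) = 0 + z = z)
-c(-288) = -1*(-288) = 288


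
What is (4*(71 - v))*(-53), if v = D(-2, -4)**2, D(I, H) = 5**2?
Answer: 117448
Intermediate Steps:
D(I, H) = 25
v = 625 (v = 25**2 = 625)
(4*(71 - v))*(-53) = (4*(71 - 1*625))*(-53) = (4*(71 - 625))*(-53) = (4*(-554))*(-53) = -2216*(-53) = 117448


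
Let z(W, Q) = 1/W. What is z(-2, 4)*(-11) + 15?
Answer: 41/2 ≈ 20.500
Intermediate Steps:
z(-2, 4)*(-11) + 15 = -11/(-2) + 15 = -½*(-11) + 15 = 11/2 + 15 = 41/2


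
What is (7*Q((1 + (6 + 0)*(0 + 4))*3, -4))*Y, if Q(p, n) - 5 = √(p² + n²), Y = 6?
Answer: 210 + 42*√5641 ≈ 3364.5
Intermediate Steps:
Q(p, n) = 5 + √(n² + p²) (Q(p, n) = 5 + √(p² + n²) = 5 + √(n² + p²))
(7*Q((1 + (6 + 0)*(0 + 4))*3, -4))*Y = (7*(5 + √((-4)² + ((1 + (6 + 0)*(0 + 4))*3)²)))*6 = (7*(5 + √(16 + ((1 + 6*4)*3)²)))*6 = (7*(5 + √(16 + ((1 + 24)*3)²)))*6 = (7*(5 + √(16 + (25*3)²)))*6 = (7*(5 + √(16 + 75²)))*6 = (7*(5 + √(16 + 5625)))*6 = (7*(5 + √5641))*6 = (35 + 7*√5641)*6 = 210 + 42*√5641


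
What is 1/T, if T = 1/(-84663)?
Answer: -84663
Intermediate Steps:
T = -1/84663 ≈ -1.1812e-5
1/T = 1/(-1/84663) = -84663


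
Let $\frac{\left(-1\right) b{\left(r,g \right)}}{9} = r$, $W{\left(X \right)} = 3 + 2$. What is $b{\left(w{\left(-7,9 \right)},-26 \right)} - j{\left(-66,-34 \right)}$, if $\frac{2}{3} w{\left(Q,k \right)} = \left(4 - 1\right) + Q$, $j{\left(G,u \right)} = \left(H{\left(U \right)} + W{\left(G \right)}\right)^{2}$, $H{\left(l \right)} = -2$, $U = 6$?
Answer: $45$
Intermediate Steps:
$W{\left(X \right)} = 5$
$j{\left(G,u \right)} = 9$ ($j{\left(G,u \right)} = \left(-2 + 5\right)^{2} = 3^{2} = 9$)
$w{\left(Q,k \right)} = \frac{9}{2} + \frac{3 Q}{2}$ ($w{\left(Q,k \right)} = \frac{3 \left(\left(4 - 1\right) + Q\right)}{2} = \frac{3 \left(3 + Q\right)}{2} = \frac{9}{2} + \frac{3 Q}{2}$)
$b{\left(r,g \right)} = - 9 r$
$b{\left(w{\left(-7,9 \right)},-26 \right)} - j{\left(-66,-34 \right)} = - 9 \left(\frac{9}{2} + \frac{3}{2} \left(-7\right)\right) - 9 = - 9 \left(\frac{9}{2} - \frac{21}{2}\right) - 9 = \left(-9\right) \left(-6\right) - 9 = 54 - 9 = 45$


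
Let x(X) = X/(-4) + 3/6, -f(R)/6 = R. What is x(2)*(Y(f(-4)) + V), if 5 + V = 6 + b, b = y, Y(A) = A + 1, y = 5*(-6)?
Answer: 0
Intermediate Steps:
y = -30
f(R) = -6*R
Y(A) = 1 + A
b = -30
x(X) = 1/2 - X/4 (x(X) = X*(-1/4) + 3*(1/6) = -X/4 + 1/2 = 1/2 - X/4)
V = -29 (V = -5 + (6 - 30) = -5 - 24 = -29)
x(2)*(Y(f(-4)) + V) = (1/2 - 1/4*2)*((1 - 6*(-4)) - 29) = (1/2 - 1/2)*((1 + 24) - 29) = 0*(25 - 29) = 0*(-4) = 0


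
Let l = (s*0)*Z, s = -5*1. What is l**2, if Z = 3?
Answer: 0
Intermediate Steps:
s = -5
l = 0 (l = -5*0*3 = 0*3 = 0)
l**2 = 0**2 = 0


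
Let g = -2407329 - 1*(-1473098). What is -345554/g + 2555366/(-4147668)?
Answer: -477029432737/1937440011654 ≈ -0.24622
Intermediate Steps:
g = -934231 (g = -2407329 + 1473098 = -934231)
-345554/g + 2555366/(-4147668) = -345554/(-934231) + 2555366/(-4147668) = -345554*(-1/934231) + 2555366*(-1/4147668) = 345554/934231 - 1277683/2073834 = -477029432737/1937440011654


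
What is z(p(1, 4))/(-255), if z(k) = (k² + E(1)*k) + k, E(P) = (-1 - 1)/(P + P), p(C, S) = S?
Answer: -16/255 ≈ -0.062745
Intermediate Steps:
E(P) = -1/P (E(P) = -2*1/(2*P) = -1/P)
z(k) = k² (z(k) = (k² + (-1/1)*k) + k = (k² + (-1*1)*k) + k = (k² - k) + k = k²)
z(p(1, 4))/(-255) = 4²/(-255) = 16*(-1/255) = -16/255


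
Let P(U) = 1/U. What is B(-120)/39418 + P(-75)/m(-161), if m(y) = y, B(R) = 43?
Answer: 558643/475972350 ≈ 0.0011737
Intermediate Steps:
B(-120)/39418 + P(-75)/m(-161) = 43/39418 + 1/(-75*(-161)) = 43*(1/39418) - 1/75*(-1/161) = 43/39418 + 1/12075 = 558643/475972350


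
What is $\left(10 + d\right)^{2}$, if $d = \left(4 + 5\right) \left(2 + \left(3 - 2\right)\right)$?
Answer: $1369$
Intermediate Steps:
$d = 27$ ($d = 9 \left(2 + \left(3 - 2\right)\right) = 9 \left(2 + 1\right) = 9 \cdot 3 = 27$)
$\left(10 + d\right)^{2} = \left(10 + 27\right)^{2} = 37^{2} = 1369$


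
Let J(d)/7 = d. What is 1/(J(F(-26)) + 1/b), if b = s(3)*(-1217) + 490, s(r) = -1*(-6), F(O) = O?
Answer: -6812/1239785 ≈ -0.0054945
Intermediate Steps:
J(d) = 7*d
s(r) = 6
b = -6812 (b = 6*(-1217) + 490 = -7302 + 490 = -6812)
1/(J(F(-26)) + 1/b) = 1/(7*(-26) + 1/(-6812)) = 1/(-182 - 1/6812) = 1/(-1239785/6812) = -6812/1239785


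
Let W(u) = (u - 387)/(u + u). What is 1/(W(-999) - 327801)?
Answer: -111/36385834 ≈ -3.0506e-6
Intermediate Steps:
W(u) = (-387 + u)/(2*u) (W(u) = (-387 + u)/((2*u)) = (-387 + u)*(1/(2*u)) = (-387 + u)/(2*u))
1/(W(-999) - 327801) = 1/((1/2)*(-387 - 999)/(-999) - 327801) = 1/((1/2)*(-1/999)*(-1386) - 327801) = 1/(77/111 - 327801) = 1/(-36385834/111) = -111/36385834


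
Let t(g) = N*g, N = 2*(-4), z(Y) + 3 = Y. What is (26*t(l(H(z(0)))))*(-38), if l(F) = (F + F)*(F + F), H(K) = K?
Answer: 284544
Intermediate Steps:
z(Y) = -3 + Y
N = -8
l(F) = 4*F² (l(F) = (2*F)*(2*F) = 4*F²)
t(g) = -8*g
(26*t(l(H(z(0)))))*(-38) = (26*(-32*(-3 + 0)²))*(-38) = (26*(-32*(-3)²))*(-38) = (26*(-32*9))*(-38) = (26*(-8*36))*(-38) = (26*(-288))*(-38) = -7488*(-38) = 284544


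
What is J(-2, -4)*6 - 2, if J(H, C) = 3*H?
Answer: -38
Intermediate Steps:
J(-2, -4)*6 - 2 = (3*(-2))*6 - 2 = -6*6 - 2 = -36 - 2 = -38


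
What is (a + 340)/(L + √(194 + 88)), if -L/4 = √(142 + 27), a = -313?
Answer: -702/1211 - 27*√282/2422 ≈ -0.76689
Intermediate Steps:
L = -52 (L = -4*√(142 + 27) = -4*√169 = -4*13 = -52)
(a + 340)/(L + √(194 + 88)) = (-313 + 340)/(-52 + √(194 + 88)) = 27/(-52 + √282)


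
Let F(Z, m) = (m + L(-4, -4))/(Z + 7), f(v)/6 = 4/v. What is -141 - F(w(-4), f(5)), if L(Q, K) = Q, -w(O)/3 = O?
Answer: -13399/95 ≈ -141.04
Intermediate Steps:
w(O) = -3*O
f(v) = 24/v (f(v) = 6*(4/v) = 24/v)
F(Z, m) = (-4 + m)/(7 + Z) (F(Z, m) = (m - 4)/(Z + 7) = (-4 + m)/(7 + Z))
-141 - F(w(-4), f(5)) = -141 - (-4 + 24/5)/(7 - 3*(-4)) = -141 - (-4 + 24*(⅕))/(7 + 12) = -141 - (-4 + 24/5)/19 = -141 - 4/(19*5) = -141 - 1*4/95 = -141 - 4/95 = -13399/95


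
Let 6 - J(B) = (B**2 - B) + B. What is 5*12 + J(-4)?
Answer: 50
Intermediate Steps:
J(B) = 6 - B**2 (J(B) = 6 - ((B**2 - B) + B) = 6 - B**2)
5*12 + J(-4) = 5*12 + (6 - 1*(-4)**2) = 60 + (6 - 1*16) = 60 + (6 - 16) = 60 - 10 = 50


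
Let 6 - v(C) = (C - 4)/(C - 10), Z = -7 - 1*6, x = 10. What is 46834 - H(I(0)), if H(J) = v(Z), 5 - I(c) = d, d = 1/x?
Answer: 1077061/23 ≈ 46829.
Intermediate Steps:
Z = -13 (Z = -7 - 6 = -13)
v(C) = 6 - (-4 + C)/(-10 + C) (v(C) = 6 - (C - 4)/(C - 10) = 6 - (-4 + C)/(-10 + C))
d = ⅒ (d = 1/10 = ⅒ ≈ 0.10000)
I(c) = 49/10 (I(c) = 5 - 1*⅒ = 5 - ⅒ = 49/10)
H(J) = 121/23 (H(J) = (-56 + 5*(-13))/(-10 - 13) = (-56 - 65)/(-23) = -1/23*(-121) = 121/23)
46834 - H(I(0)) = 46834 - 1*121/23 = 46834 - 121/23 = 1077061/23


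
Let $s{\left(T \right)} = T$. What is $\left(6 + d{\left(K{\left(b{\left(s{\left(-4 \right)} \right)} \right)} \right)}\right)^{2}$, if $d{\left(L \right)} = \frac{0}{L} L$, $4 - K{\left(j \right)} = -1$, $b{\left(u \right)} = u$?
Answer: $36$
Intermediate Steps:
$K{\left(j \right)} = 5$ ($K{\left(j \right)} = 4 - -1 = 4 + 1 = 5$)
$d{\left(L \right)} = 0$ ($d{\left(L \right)} = 0 L = 0$)
$\left(6 + d{\left(K{\left(b{\left(s{\left(-4 \right)} \right)} \right)} \right)}\right)^{2} = \left(6 + 0\right)^{2} = 6^{2} = 36$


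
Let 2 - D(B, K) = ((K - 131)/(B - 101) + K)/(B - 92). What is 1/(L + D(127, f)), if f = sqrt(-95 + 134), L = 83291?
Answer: 328452631/27357852276489 + 39*sqrt(39)/9119284092163 ≈ 1.2006e-5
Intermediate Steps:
f = sqrt(39) ≈ 6.2450
D(B, K) = 2 - (K + (-131 + K)/(-101 + B))/(-92 + B) (D(B, K) = 2 - ((K - 131)/(B - 101) + K)/(B - 92) = 2 - ((-131 + K)/(-101 + B) + K)/(-92 + B) = 2 - (K + (-131 + K)/(-101 + B))/(-92 + B))
1/(L + D(127, f)) = 1/(83291 + (18715 - 386*127 + 2*127**2 + 100*sqrt(39) - 1*127*sqrt(39))/(9292 + 127**2 - 193*127)) = 1/(83291 + (18715 - 49022 + 2*16129 + 100*sqrt(39) - 127*sqrt(39))/(9292 + 16129 - 24511)) = 1/(83291 + (18715 - 49022 + 32258 + 100*sqrt(39) - 127*sqrt(39))/910) = 1/(83291 + (1951 - 27*sqrt(39))/910) = 1/(83291 + (1951/910 - 27*sqrt(39)/910)) = 1/(75796761/910 - 27*sqrt(39)/910)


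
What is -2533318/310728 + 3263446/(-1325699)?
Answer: -2186230593985/205965899436 ≈ -10.615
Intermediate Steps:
-2533318/310728 + 3263446/(-1325699) = -2533318*1/310728 + 3263446*(-1/1325699) = -1266659/155364 - 3263446/1325699 = -2186230593985/205965899436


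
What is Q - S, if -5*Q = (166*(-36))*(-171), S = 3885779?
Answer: -20450791/5 ≈ -4.0902e+6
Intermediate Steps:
Q = -1021896/5 (Q = -166*(-36)*(-171)/5 = -(-5976)*(-171)/5 = -⅕*1021896 = -1021896/5 ≈ -2.0438e+5)
Q - S = -1021896/5 - 1*3885779 = -1021896/5 - 3885779 = -20450791/5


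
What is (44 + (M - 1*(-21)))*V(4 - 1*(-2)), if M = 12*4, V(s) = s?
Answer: 678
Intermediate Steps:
M = 48
(44 + (M - 1*(-21)))*V(4 - 1*(-2)) = (44 + (48 - 1*(-21)))*(4 - 1*(-2)) = (44 + (48 + 21))*(4 + 2) = (44 + 69)*6 = 113*6 = 678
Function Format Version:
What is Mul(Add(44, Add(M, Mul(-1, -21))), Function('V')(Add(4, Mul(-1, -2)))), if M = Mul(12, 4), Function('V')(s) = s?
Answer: 678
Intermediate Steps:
M = 48
Mul(Add(44, Add(M, Mul(-1, -21))), Function('V')(Add(4, Mul(-1, -2)))) = Mul(Add(44, Add(48, Mul(-1, -21))), Add(4, Mul(-1, -2))) = Mul(Add(44, Add(48, 21)), Add(4, 2)) = Mul(Add(44, 69), 6) = Mul(113, 6) = 678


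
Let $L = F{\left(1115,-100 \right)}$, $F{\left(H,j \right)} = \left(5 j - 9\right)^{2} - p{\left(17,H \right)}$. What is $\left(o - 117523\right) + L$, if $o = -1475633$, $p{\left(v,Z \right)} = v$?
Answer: $-1334092$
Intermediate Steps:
$F{\left(H,j \right)} = -17 + \left(-9 + 5 j\right)^{2}$ ($F{\left(H,j \right)} = \left(5 j - 9\right)^{2} - 17 = \left(-9 + 5 j\right)^{2} - 17 = -17 + \left(-9 + 5 j\right)^{2}$)
$L = 259064$ ($L = -17 + \left(-9 + 5 \left(-100\right)\right)^{2} = -17 + \left(-9 - 500\right)^{2} = -17 + \left(-509\right)^{2} = -17 + 259081 = 259064$)
$\left(o - 117523\right) + L = \left(-1475633 - 117523\right) + 259064 = -1593156 + 259064 = -1334092$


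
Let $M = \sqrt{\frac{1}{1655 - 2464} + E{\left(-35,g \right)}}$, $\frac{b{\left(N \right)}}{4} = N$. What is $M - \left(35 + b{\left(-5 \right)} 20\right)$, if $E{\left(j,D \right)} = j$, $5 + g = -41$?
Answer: $365 + \frac{2 i \sqrt{5726911}}{809} \approx 365.0 + 5.9162 i$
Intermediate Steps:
$g = -46$ ($g = -5 - 41 = -46$)
$b{\left(N \right)} = 4 N$
$M = \frac{2 i \sqrt{5726911}}{809}$ ($M = \sqrt{\frac{1}{1655 - 2464} - 35} = \sqrt{\frac{1}{-809} - 35} = \sqrt{- \frac{1}{809} - 35} = \sqrt{- \frac{28316}{809}} = \frac{2 i \sqrt{5726911}}{809} \approx 5.9162 i$)
$M - \left(35 + b{\left(-5 \right)} 20\right) = \frac{2 i \sqrt{5726911}}{809} - \left(35 + 4 \left(-5\right) 20\right) = \frac{2 i \sqrt{5726911}}{809} - \left(35 - 400\right) = \frac{2 i \sqrt{5726911}}{809} - -365 = \frac{2 i \sqrt{5726911}}{809} + 365 = 365 + \frac{2 i \sqrt{5726911}}{809}$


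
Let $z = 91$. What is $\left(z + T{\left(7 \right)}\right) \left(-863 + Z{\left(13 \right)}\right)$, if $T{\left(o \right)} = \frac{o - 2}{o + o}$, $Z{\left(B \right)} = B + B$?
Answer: $- \frac{1070523}{14} \approx -76466.0$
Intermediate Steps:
$Z{\left(B \right)} = 2 B$
$T{\left(o \right)} = \frac{-2 + o}{2 o}$
$\left(z + T{\left(7 \right)}\right) \left(-863 + Z{\left(13 \right)}\right) = \left(91 + \frac{-2 + 7}{2 \cdot 7}\right) \left(-863 + 2 \cdot 13\right) = \left(91 + \frac{1}{2} \cdot \frac{1}{7} \cdot 5\right) \left(-863 + 26\right) = \left(91 + \frac{5}{14}\right) \left(-837\right) = \frac{1279}{14} \left(-837\right) = - \frac{1070523}{14}$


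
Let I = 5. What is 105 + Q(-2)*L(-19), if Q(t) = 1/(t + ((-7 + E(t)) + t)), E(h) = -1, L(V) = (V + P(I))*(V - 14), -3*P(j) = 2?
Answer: 611/12 ≈ 50.917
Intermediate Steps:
P(j) = -⅔ (P(j) = -⅓*2 = -⅔)
L(V) = (-14 + V)*(-⅔ + V) (L(V) = (V - ⅔)*(V - 14) = (-⅔ + V)*(-14 + V) = (-14 + V)*(-⅔ + V))
Q(t) = 1/(-8 + 2*t) (Q(t) = 1/(t + ((-7 - 1) + t)) = 1/(t + (-8 + t)) = 1/(-8 + 2*t))
105 + Q(-2)*L(-19) = 105 + (1/(2*(-4 - 2)))*(28/3 + (-19)² - 44/3*(-19)) = 105 + ((½)/(-6))*(28/3 + 361 + 836/3) = 105 + ((½)*(-⅙))*649 = 105 - 1/12*649 = 105 - 649/12 = 611/12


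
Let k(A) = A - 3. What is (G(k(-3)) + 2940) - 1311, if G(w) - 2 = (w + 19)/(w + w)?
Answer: 19559/12 ≈ 1629.9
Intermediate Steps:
k(A) = -3 + A
G(w) = 2 + (19 + w)/(2*w) (G(w) = 2 + (w + 19)/(w + w) = 2 + (19 + w)/((2*w)) = 2 + (19 + w)*(1/(2*w)) = 2 + (19 + w)/(2*w))
(G(k(-3)) + 2940) - 1311 = ((19 + 5*(-3 - 3))/(2*(-3 - 3)) + 2940) - 1311 = ((½)*(19 + 5*(-6))/(-6) + 2940) - 1311 = ((½)*(-⅙)*(19 - 30) + 2940) - 1311 = ((½)*(-⅙)*(-11) + 2940) - 1311 = (11/12 + 2940) - 1311 = 35291/12 - 1311 = 19559/12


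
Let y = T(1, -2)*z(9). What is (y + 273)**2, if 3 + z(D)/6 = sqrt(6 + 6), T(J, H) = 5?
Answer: 44289 + 21960*sqrt(3) ≈ 82325.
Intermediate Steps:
z(D) = -18 + 12*sqrt(3) (z(D) = -18 + 6*sqrt(6 + 6) = -18 + 6*sqrt(12) = -18 + 6*(2*sqrt(3)) = -18 + 12*sqrt(3))
y = -90 + 60*sqrt(3) (y = 5*(-18 + 12*sqrt(3)) = -90 + 60*sqrt(3) ≈ 13.923)
(y + 273)**2 = ((-90 + 60*sqrt(3)) + 273)**2 = (183 + 60*sqrt(3))**2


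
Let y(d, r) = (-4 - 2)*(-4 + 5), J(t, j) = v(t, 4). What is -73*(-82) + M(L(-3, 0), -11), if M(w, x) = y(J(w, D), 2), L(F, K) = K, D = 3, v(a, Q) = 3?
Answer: 5980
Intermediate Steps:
J(t, j) = 3
y(d, r) = -6 (y(d, r) = -6*1 = -6)
M(w, x) = -6
-73*(-82) + M(L(-3, 0), -11) = -73*(-82) - 6 = 5986 - 6 = 5980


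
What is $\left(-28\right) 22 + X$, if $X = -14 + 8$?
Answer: $-622$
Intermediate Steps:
$X = -6$
$\left(-28\right) 22 + X = \left(-28\right) 22 - 6 = -616 - 6 = -622$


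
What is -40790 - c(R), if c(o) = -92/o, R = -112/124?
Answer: -286243/7 ≈ -40892.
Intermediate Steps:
R = -28/31 (R = -112*1/124 = -28/31 ≈ -0.90323)
-40790 - c(R) = -40790 - (-92)/(-28/31) = -40790 - (-92)*(-31)/28 = -40790 - 1*713/7 = -40790 - 713/7 = -286243/7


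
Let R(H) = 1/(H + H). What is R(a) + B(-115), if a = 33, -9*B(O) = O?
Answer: 2533/198 ≈ 12.793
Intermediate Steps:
B(O) = -O/9
R(H) = 1/(2*H)
R(a) + B(-115) = (½)/33 - ⅑*(-115) = (½)*(1/33) + 115/9 = 1/66 + 115/9 = 2533/198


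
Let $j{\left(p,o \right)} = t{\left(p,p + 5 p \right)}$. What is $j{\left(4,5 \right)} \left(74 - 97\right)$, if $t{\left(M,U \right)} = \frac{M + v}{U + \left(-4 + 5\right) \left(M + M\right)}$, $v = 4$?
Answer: $- \frac{23}{4} \approx -5.75$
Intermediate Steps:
$t{\left(M,U \right)} = \frac{4 + M}{U + 2 M}$ ($t{\left(M,U \right)} = \frac{M + 4}{U + \left(-4 + 5\right) \left(M + M\right)} = \frac{4 + M}{U + 1 \cdot 2 M} = \frac{4 + M}{U + 2 M}$)
$j{\left(p,o \right)} = \frac{4 + p}{8 p}$ ($j{\left(p,o \right)} = \frac{4 + p}{\left(p + 5 p\right) + 2 p} = \frac{4 + p}{6 p + 2 p} = \frac{4 + p}{8 p}$)
$j{\left(4,5 \right)} \left(74 - 97\right) = \frac{4 + 4}{8 \cdot 4} \left(74 - 97\right) = \frac{1}{8} \cdot \frac{1}{4} \cdot 8 \left(-23\right) = \frac{1}{4} \left(-23\right) = - \frac{23}{4}$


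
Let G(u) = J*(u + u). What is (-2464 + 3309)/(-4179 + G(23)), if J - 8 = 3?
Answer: -845/3673 ≈ -0.23006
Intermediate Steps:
J = 11 (J = 8 + 3 = 11)
G(u) = 22*u (G(u) = 11*(u + u) = 11*(2*u) = 22*u)
(-2464 + 3309)/(-4179 + G(23)) = (-2464 + 3309)/(-4179 + 22*23) = 845/(-4179 + 506) = 845/(-3673) = 845*(-1/3673) = -845/3673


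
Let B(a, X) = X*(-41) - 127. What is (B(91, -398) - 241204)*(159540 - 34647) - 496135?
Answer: -28103044744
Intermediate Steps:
B(a, X) = -127 - 41*X (B(a, X) = -41*X - 127 = -127 - 41*X)
(B(91, -398) - 241204)*(159540 - 34647) - 496135 = ((-127 - 41*(-398)) - 241204)*(159540 - 34647) - 496135 = ((-127 + 16318) - 241204)*124893 - 496135 = (16191 - 241204)*124893 - 496135 = -225013*124893 - 496135 = -28102548609 - 496135 = -28103044744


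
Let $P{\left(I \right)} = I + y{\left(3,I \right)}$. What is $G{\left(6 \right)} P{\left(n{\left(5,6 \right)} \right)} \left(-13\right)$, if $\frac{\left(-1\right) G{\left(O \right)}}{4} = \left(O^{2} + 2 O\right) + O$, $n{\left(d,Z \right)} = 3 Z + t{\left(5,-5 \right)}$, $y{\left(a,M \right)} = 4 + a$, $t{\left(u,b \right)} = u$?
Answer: $84240$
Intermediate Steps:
$n{\left(d,Z \right)} = 5 + 3 Z$ ($n{\left(d,Z \right)} = 3 Z + 5 = 5 + 3 Z$)
$G{\left(O \right)} = - 12 O - 4 O^{2}$ ($G{\left(O \right)} = - 4 \left(\left(O^{2} + 2 O\right) + O\right) = - 4 \left(O^{2} + 3 O\right) = - 12 O - 4 O^{2}$)
$P{\left(I \right)} = 7 + I$ ($P{\left(I \right)} = I + \left(4 + 3\right) = I + 7 = 7 + I$)
$G{\left(6 \right)} P{\left(n{\left(5,6 \right)} \right)} \left(-13\right) = \left(-4\right) 6 \left(3 + 6\right) \left(7 + \left(5 + 3 \cdot 6\right)\right) \left(-13\right) = \left(-4\right) 6 \cdot 9 \left(7 + \left(5 + 18\right)\right) \left(-13\right) = - 216 \left(7 + 23\right) \left(-13\right) = \left(-216\right) 30 \left(-13\right) = \left(-6480\right) \left(-13\right) = 84240$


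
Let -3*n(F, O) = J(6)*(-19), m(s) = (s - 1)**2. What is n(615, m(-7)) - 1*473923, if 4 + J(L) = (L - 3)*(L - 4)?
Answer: -1421731/3 ≈ -4.7391e+5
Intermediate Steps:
J(L) = -4 + (-4 + L)*(-3 + L) (J(L) = -4 + (L - 3)*(L - 4) = -4 + (-3 + L)*(-4 + L) = -4 + (-4 + L)*(-3 + L))
m(s) = (-1 + s)**2
n(F, O) = 38/3 (n(F, O) = -(8 + 6**2 - 7*6)*(-19)/3 = -(8 + 36 - 42)*(-19)/3 = -2*(-19)/3 = -1/3*(-38) = 38/3)
n(615, m(-7)) - 1*473923 = 38/3 - 1*473923 = 38/3 - 473923 = -1421731/3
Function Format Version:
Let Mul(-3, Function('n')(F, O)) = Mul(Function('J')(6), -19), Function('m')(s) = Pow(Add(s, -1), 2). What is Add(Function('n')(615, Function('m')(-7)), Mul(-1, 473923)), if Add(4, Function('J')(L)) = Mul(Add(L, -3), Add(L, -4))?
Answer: Rational(-1421731, 3) ≈ -4.7391e+5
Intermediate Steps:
Function('J')(L) = Add(-4, Mul(Add(-4, L), Add(-3, L))) (Function('J')(L) = Add(-4, Mul(Add(L, -3), Add(L, -4))) = Add(-4, Mul(Add(-3, L), Add(-4, L))) = Add(-4, Mul(Add(-4, L), Add(-3, L))))
Function('m')(s) = Pow(Add(-1, s), 2)
Function('n')(F, O) = Rational(38, 3) (Function('n')(F, O) = Mul(Rational(-1, 3), Mul(Add(8, Pow(6, 2), Mul(-7, 6)), -19)) = Mul(Rational(-1, 3), Mul(Add(8, 36, -42), -19)) = Mul(Rational(-1, 3), Mul(2, -19)) = Mul(Rational(-1, 3), -38) = Rational(38, 3))
Add(Function('n')(615, Function('m')(-7)), Mul(-1, 473923)) = Add(Rational(38, 3), Mul(-1, 473923)) = Add(Rational(38, 3), -473923) = Rational(-1421731, 3)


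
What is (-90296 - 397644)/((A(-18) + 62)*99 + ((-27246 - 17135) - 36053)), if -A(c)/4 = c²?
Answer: 24397/10130 ≈ 2.4084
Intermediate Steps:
A(c) = -4*c²
(-90296 - 397644)/((A(-18) + 62)*99 + ((-27246 - 17135) - 36053)) = (-90296 - 397644)/((-4*(-18)² + 62)*99 + ((-27246 - 17135) - 36053)) = -487940/((-4*324 + 62)*99 + (-44381 - 36053)) = -487940/((-1296 + 62)*99 - 80434) = -487940/(-1234*99 - 80434) = -487940/(-122166 - 80434) = -487940/(-202600) = -487940*(-1/202600) = 24397/10130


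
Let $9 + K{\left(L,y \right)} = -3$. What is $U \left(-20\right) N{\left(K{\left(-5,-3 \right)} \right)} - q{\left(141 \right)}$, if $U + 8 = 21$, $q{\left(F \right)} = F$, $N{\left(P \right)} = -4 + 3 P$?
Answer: $10259$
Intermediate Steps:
$K{\left(L,y \right)} = -12$ ($K{\left(L,y \right)} = -9 - 3 = -12$)
$U = 13$ ($U = -8 + 21 = 13$)
$U \left(-20\right) N{\left(K{\left(-5,-3 \right)} \right)} - q{\left(141 \right)} = 13 \left(-20\right) \left(-4 + 3 \left(-12\right)\right) - 141 = - 260 \left(-4 - 36\right) - 141 = \left(-260\right) \left(-40\right) - 141 = 10400 - 141 = 10259$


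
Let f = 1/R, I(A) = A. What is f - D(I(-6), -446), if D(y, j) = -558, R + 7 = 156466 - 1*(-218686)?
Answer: 209330911/375145 ≈ 558.00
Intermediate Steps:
R = 375145 (R = -7 + (156466 - 1*(-218686)) = -7 + (156466 + 218686) = -7 + 375152 = 375145)
f = 1/375145 ≈ 2.6656e-6
f - D(I(-6), -446) = 1/375145 - 1*(-558) = 1/375145 + 558 = 209330911/375145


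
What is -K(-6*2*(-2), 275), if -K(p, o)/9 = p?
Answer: 216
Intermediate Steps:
K(p, o) = -9*p
-K(-6*2*(-2), 275) = -(-9)*-6*2*(-2) = -(-9)*(-12*(-2)) = -(-9)*24 = -1*(-216) = 216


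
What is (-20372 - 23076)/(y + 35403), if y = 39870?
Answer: -43448/75273 ≈ -0.57721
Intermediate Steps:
(-20372 - 23076)/(y + 35403) = (-20372 - 23076)/(39870 + 35403) = -43448/75273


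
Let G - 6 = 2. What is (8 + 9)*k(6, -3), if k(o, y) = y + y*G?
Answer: -459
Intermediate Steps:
G = 8 (G = 6 + 2 = 8)
k(o, y) = 9*y (k(o, y) = y + y*8 = y + 8*y = 9*y)
(8 + 9)*k(6, -3) = (8 + 9)*(9*(-3)) = 17*(-27) = -459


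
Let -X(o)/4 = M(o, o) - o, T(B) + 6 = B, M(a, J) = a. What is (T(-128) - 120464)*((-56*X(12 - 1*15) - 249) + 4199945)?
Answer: -506474938208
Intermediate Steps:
T(B) = -6 + B
X(o) = 0 (X(o) = -4*(o - o) = -4*0 = 0)
(T(-128) - 120464)*((-56*X(12 - 1*15) - 249) + 4199945) = ((-6 - 128) - 120464)*((-56*0 - 249) + 4199945) = (-134 - 120464)*((0 - 249) + 4199945) = -120598*(-249 + 4199945) = -120598*4199696 = -506474938208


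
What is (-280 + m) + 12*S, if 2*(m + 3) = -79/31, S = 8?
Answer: -11673/62 ≈ -188.27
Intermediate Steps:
m = -265/62 (m = -3 + (-79/31)/2 = -3 + (-79*1/31)/2 = -3 + (½)*(-79/31) = -3 - 79/62 = -265/62 ≈ -4.2742)
(-280 + m) + 12*S = (-280 - 265/62) + 12*8 = -17625/62 + 96 = -11673/62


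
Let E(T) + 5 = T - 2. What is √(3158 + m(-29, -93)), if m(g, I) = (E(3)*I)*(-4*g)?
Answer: √46310 ≈ 215.20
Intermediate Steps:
E(T) = -7 + T (E(T) = -5 + (T - 2) = -5 + (-2 + T) = -7 + T)
m(g, I) = 16*I*g (m(g, I) = ((-7 + 3)*I)*(-4*g) = (-4*I)*(-4*g) = 16*I*g)
√(3158 + m(-29, -93)) = √(3158 + 16*(-93)*(-29)) = √(3158 + 43152) = √46310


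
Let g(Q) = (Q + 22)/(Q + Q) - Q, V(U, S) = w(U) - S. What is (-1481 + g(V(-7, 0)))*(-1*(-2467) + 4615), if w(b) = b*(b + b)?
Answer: -547728962/49 ≈ -1.1178e+7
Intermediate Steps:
w(b) = 2*b**2 (w(b) = b*(2*b) = 2*b**2)
V(U, S) = -S + 2*U**2 (V(U, S) = 2*U**2 - S = -S + 2*U**2)
g(Q) = -Q + (22 + Q)/(2*Q) (g(Q) = (22 + Q)/((2*Q)) - Q = (22 + Q)*(1/(2*Q)) - Q = (22 + Q)/(2*Q) - Q = -Q + (22 + Q)/(2*Q))
(-1481 + g(V(-7, 0)))*(-1*(-2467) + 4615) = (-1481 + (1/2 - (-1*0 + 2*(-7)**2) + 11/(-1*0 + 2*(-7)**2)))*(-1*(-2467) + 4615) = (-1481 + (1/2 - (0 + 2*49) + 11/(0 + 2*49)))*(2467 + 4615) = (-1481 + (1/2 - (0 + 98) + 11/(0 + 98)))*7082 = (-1481 + (1/2 - 1*98 + 11/98))*7082 = (-1481 + (1/2 - 98 + 11*(1/98)))*7082 = (-1481 + (1/2 - 98 + 11/98))*7082 = (-1481 - 4772/49)*7082 = -77341/49*7082 = -547728962/49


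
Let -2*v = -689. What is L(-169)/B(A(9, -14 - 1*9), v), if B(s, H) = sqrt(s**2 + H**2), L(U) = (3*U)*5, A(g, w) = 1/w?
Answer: -116610*sqrt(251127413)/251127413 ≈ -7.3585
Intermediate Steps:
v = 689/2 (v = -1/2*(-689) = 689/2 ≈ 344.50)
L(U) = 15*U
B(s, H) = sqrt(H**2 + s**2)
L(-169)/B(A(9, -14 - 1*9), v) = (15*(-169))/(sqrt((689/2)**2 + (1/(-14 - 1*9))**2)) = -2535/sqrt(474721/4 + (1/(-14 - 9))**2) = -2535/sqrt(474721/4 + (1/(-23))**2) = -2535/sqrt(474721/4 + (-1/23)**2) = -2535/sqrt(474721/4 + 1/529) = -2535*46*sqrt(251127413)/251127413 = -116610*sqrt(251127413)/251127413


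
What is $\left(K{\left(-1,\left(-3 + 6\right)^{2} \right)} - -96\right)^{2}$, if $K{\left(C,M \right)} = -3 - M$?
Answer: $7056$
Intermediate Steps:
$\left(K{\left(-1,\left(-3 + 6\right)^{2} \right)} - -96\right)^{2} = \left(\left(-3 - \left(-3 + 6\right)^{2}\right) - -96\right)^{2} = \left(\left(-3 - 3^{2}\right) + 96\right)^{2} = \left(\left(-3 - 9\right) + 96\right)^{2} = \left(-12 + 96\right)^{2} = 84^{2} = 7056$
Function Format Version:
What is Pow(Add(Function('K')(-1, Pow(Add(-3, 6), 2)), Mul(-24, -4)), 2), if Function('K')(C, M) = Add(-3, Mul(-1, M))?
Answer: 7056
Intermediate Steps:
Pow(Add(Function('K')(-1, Pow(Add(-3, 6), 2)), Mul(-24, -4)), 2) = Pow(Add(Add(-3, Mul(-1, Pow(Add(-3, 6), 2))), Mul(-24, -4)), 2) = Pow(Add(Add(-3, Mul(-1, Pow(3, 2))), 96), 2) = Pow(Add(Add(-3, Mul(-1, 9)), 96), 2) = Pow(Add(Add(-3, -9), 96), 2) = Pow(Add(-12, 96), 2) = Pow(84, 2) = 7056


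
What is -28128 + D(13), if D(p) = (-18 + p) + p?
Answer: -28120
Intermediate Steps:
D(p) = -18 + 2*p
-28128 + D(13) = -28128 + (-18 + 2*13) = -28128 + (-18 + 26) = -28128 + 8 = -28120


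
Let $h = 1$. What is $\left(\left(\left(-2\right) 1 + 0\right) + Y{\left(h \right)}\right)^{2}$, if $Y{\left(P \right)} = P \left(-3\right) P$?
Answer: $25$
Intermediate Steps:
$Y{\left(P \right)} = - 3 P^{2}$ ($Y{\left(P \right)} = - 3 P P = - 3 P^{2}$)
$\left(\left(\left(-2\right) 1 + 0\right) + Y{\left(h \right)}\right)^{2} = \left(\left(\left(-2\right) 1 + 0\right) - 3 \cdot 1^{2}\right)^{2} = \left(\left(-2 + 0\right) - 3\right)^{2} = \left(-2 - 3\right)^{2} = \left(-5\right)^{2} = 25$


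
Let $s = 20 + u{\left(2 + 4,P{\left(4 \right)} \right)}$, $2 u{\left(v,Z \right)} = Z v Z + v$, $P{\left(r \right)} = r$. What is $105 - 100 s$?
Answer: $-6995$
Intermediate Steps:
$u{\left(v,Z \right)} = \frac{v}{2} + \frac{v Z^{2}}{2}$ ($u{\left(v,Z \right)} = \frac{Z v Z + v}{2} = \frac{v Z^{2} + v}{2} = \frac{v + v Z^{2}}{2} = \frac{v}{2} + \frac{v Z^{2}}{2}$)
$s = 71$ ($s = 20 + \frac{\left(2 + 4\right) \left(1 + 4^{2}\right)}{2} = 20 + \frac{1}{2} \cdot 6 \left(1 + 16\right) = 20 + \frac{1}{2} \cdot 6 \cdot 17 = 20 + 51 = 71$)
$105 - 100 s = 105 - 7100 = -6995$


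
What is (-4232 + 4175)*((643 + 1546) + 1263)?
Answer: -196764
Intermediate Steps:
(-4232 + 4175)*((643 + 1546) + 1263) = -57*(2189 + 1263) = -57*3452 = -196764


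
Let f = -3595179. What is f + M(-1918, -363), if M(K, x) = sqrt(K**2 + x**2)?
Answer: -3595179 + sqrt(3810493) ≈ -3.5932e+6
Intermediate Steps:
f + M(-1918, -363) = -3595179 + sqrt((-1918)**2 + (-363)**2) = -3595179 + sqrt(3678724 + 131769) = -3595179 + sqrt(3810493)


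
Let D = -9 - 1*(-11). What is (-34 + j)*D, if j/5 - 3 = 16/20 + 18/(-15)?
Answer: -42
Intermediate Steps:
j = 13 (j = 15 + 5*(16/20 + 18/(-15)) = 15 + 5*(16*(1/20) + 18*(-1/15)) = 15 + 5*(⅘ - 6/5) = 15 + 5*(-⅖) = 15 - 2 = 13)
D = 2 (D = -9 + 11 = 2)
(-34 + j)*D = (-34 + 13)*2 = -21*2 = -42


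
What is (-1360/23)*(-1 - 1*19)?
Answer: 27200/23 ≈ 1182.6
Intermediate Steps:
(-1360/23)*(-1 - 1*19) = (-1360/23)*(-1 - 19) = -40*34/23*(-20) = -1360/23*(-20) = 27200/23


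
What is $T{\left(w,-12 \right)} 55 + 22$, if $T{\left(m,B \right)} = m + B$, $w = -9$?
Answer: $-1133$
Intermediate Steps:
$T{\left(m,B \right)} = B + m$
$T{\left(w,-12 \right)} 55 + 22 = \left(-12 - 9\right) 55 + 22 = \left(-21\right) 55 + 22 = -1155 + 22 = -1133$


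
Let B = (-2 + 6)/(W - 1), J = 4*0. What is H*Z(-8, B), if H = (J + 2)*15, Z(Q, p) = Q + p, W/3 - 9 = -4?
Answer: -1620/7 ≈ -231.43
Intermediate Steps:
W = 15 (W = 27 + 3*(-4) = 27 - 12 = 15)
J = 0
B = 2/7 (B = (-2 + 6)/(15 - 1) = 4/14 = 4*(1/14) = 2/7 ≈ 0.28571)
H = 30 (H = (0 + 2)*15 = 2*15 = 30)
H*Z(-8, B) = 30*(-8 + 2/7) = 30*(-54/7) = -1620/7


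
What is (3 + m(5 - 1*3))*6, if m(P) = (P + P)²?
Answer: 114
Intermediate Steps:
m(P) = 4*P² (m(P) = (2*P)² = 4*P²)
(3 + m(5 - 1*3))*6 = (3 + 4*(5 - 1*3)²)*6 = (3 + 4*(5 - 3)²)*6 = (3 + 4*2²)*6 = (3 + 4*4)*6 = (3 + 16)*6 = 19*6 = 114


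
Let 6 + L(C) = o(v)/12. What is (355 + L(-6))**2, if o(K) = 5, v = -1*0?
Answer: 17581249/144 ≈ 1.2209e+5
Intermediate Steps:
v = 0
L(C) = -67/12 (L(C) = -6 + 5/12 = -67/12)
(355 + L(-6))**2 = (355 - 67/12)**2 = (4193/12)**2 = 17581249/144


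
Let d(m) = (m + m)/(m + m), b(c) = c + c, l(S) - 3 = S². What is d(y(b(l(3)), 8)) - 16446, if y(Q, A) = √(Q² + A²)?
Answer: -16445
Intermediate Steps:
l(S) = 3 + S²
b(c) = 2*c
y(Q, A) = √(A² + Q²)
d(m) = 1 (d(m) = (2*m)/((2*m)) = (2*m)*(1/(2*m)) = 1)
d(y(b(l(3)), 8)) - 16446 = 1 - 16446 = -16445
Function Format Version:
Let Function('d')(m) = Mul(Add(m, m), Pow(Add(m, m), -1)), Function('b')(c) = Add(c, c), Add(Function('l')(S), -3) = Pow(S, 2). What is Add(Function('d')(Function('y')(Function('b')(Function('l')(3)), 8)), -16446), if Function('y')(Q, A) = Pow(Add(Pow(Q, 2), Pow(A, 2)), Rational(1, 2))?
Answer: -16445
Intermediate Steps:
Function('l')(S) = Add(3, Pow(S, 2))
Function('b')(c) = Mul(2, c)
Function('y')(Q, A) = Pow(Add(Pow(A, 2), Pow(Q, 2)), Rational(1, 2))
Function('d')(m) = 1 (Function('d')(m) = Mul(Mul(2, m), Pow(Mul(2, m), -1)) = Mul(Mul(2, m), Mul(Rational(1, 2), Pow(m, -1))) = 1)
Add(Function('d')(Function('y')(Function('b')(Function('l')(3)), 8)), -16446) = Add(1, -16446) = -16445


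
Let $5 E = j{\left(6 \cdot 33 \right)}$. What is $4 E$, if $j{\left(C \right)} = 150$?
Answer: $120$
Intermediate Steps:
$E = 30$ ($E = \frac{1}{5} \cdot 150 = 30$)
$4 E = 4 \cdot 30 = 120$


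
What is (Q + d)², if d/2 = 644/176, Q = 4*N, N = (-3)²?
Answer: 908209/484 ≈ 1876.5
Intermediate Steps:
N = 9
Q = 36 (Q = 4*9 = 36)
d = 161/22 (d = 2*(644/176) = 2*(644*(1/176)) = 2*(161/44) = 161/22 ≈ 7.3182)
(Q + d)² = (36 + 161/22)² = (953/22)² = 908209/484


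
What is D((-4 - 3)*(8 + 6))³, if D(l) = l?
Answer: -941192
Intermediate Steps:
D((-4 - 3)*(8 + 6))³ = ((-4 - 3)*(8 + 6))³ = (-7*14)³ = (-98)³ = -941192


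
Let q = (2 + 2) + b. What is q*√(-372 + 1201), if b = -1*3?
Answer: √829 ≈ 28.792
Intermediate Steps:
b = -3
q = 1 (q = (2 + 2) - 3 = 4 - 3 = 1)
q*√(-372 + 1201) = 1*√(-372 + 1201) = 1*√829 = √829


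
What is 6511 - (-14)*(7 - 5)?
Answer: 6539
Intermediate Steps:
6511 - (-14)*(7 - 5) = 6511 - (-14)*2 = 6511 - 1*(-28) = 6511 + 28 = 6539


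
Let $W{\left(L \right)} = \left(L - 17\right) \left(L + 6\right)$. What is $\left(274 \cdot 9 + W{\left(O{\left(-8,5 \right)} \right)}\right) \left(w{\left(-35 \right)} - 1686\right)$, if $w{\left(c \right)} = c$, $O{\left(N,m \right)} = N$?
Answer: $-4330036$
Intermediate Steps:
$W{\left(L \right)} = \left(-17 + L\right) \left(6 + L\right)$
$\left(274 \cdot 9 + W{\left(O{\left(-8,5 \right)} \right)}\right) \left(w{\left(-35 \right)} - 1686\right) = \left(274 \cdot 9 - \left(14 - 64\right)\right) \left(-35 - 1686\right) = \left(2466 + \left(-102 + 64 + 88\right)\right) \left(-1721\right) = \left(2466 + 50\right) \left(-1721\right) = 2516 \left(-1721\right) = -4330036$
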